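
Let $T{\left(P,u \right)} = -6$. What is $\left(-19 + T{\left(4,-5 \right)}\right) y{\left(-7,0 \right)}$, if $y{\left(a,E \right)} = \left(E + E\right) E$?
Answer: $0$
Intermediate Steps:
$y{\left(a,E \right)} = 2 E^{2}$ ($y{\left(a,E \right)} = 2 E E = 2 E^{2}$)
$\left(-19 + T{\left(4,-5 \right)}\right) y{\left(-7,0 \right)} = \left(-19 - 6\right) 2 \cdot 0^{2} = - 25 \cdot 2 \cdot 0 = \left(-25\right) 0 = 0$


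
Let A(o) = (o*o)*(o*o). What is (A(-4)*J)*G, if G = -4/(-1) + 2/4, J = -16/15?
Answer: -6144/5 ≈ -1228.8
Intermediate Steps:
J = -16/15 (J = -16*1/15 = -16/15 ≈ -1.0667)
A(o) = o⁴ (A(o) = o²*o² = o⁴)
G = 9/2 (G = -4*(-1) + 2*(¼) = 4 + ½ = 9/2 ≈ 4.5000)
(A(-4)*J)*G = ((-4)⁴*(-16/15))*(9/2) = (256*(-16/15))*(9/2) = -4096/15*9/2 = -6144/5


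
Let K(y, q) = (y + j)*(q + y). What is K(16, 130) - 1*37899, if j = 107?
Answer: -19941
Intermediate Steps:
K(y, q) = (107 + y)*(q + y) (K(y, q) = (y + 107)*(q + y) = (107 + y)*(q + y))
K(16, 130) - 1*37899 = (16**2 + 107*130 + 107*16 + 130*16) - 1*37899 = (256 + 13910 + 1712 + 2080) - 37899 = 17958 - 37899 = -19941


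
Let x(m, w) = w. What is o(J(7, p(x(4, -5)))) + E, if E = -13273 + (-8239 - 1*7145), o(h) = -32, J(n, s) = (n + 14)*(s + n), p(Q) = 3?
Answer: -28689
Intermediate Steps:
J(n, s) = (14 + n)*(n + s)
E = -28657 (E = -13273 + (-8239 - 7145) = -13273 - 15384 = -28657)
o(J(7, p(x(4, -5)))) + E = -32 - 28657 = -28689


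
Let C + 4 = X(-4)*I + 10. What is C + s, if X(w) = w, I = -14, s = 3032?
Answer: 3094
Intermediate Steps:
C = 62 (C = -4 + (-4*(-14) + 10) = -4 + (56 + 10) = -4 + 66 = 62)
C + s = 62 + 3032 = 3094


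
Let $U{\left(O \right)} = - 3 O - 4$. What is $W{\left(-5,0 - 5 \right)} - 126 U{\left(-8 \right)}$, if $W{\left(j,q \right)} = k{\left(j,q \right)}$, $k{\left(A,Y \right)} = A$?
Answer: $-2525$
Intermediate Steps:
$W{\left(j,q \right)} = j$
$U{\left(O \right)} = -4 - 3 O$
$W{\left(-5,0 - 5 \right)} - 126 U{\left(-8 \right)} = -5 - 126 \left(-4 - -24\right) = -5 - 126 \left(-4 + 24\right) = -5 - 2520 = -2525$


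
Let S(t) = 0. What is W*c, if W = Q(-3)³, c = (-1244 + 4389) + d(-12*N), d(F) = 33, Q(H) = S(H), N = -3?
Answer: 0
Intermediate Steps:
Q(H) = 0
c = 3178 (c = (-1244 + 4389) + 33 = 3145 + 33 = 3178)
W = 0 (W = 0³ = 0)
W*c = 0*3178 = 0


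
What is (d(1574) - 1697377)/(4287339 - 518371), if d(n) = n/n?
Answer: -212172/471121 ≈ -0.45036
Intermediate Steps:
d(n) = 1
(d(1574) - 1697377)/(4287339 - 518371) = (1 - 1697377)/(4287339 - 518371) = -1697376/3768968 = -1697376*1/3768968 = -212172/471121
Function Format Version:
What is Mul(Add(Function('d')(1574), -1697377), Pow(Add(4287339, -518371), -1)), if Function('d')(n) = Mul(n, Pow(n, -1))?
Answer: Rational(-212172, 471121) ≈ -0.45036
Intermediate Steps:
Function('d')(n) = 1
Mul(Add(Function('d')(1574), -1697377), Pow(Add(4287339, -518371), -1)) = Mul(Add(1, -1697377), Pow(Add(4287339, -518371), -1)) = Mul(-1697376, Pow(3768968, -1)) = Mul(-1697376, Rational(1, 3768968)) = Rational(-212172, 471121)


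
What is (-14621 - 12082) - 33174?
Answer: -59877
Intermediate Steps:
(-14621 - 12082) - 33174 = -26703 - 33174 = -59877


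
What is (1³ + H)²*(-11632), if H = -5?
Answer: -186112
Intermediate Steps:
(1³ + H)²*(-11632) = (1³ - 5)²*(-11632) = (1 - 5)²*(-11632) = (-4)²*(-11632) = 16*(-11632) = -186112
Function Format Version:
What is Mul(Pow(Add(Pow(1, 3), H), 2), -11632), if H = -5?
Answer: -186112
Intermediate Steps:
Mul(Pow(Add(Pow(1, 3), H), 2), -11632) = Mul(Pow(Add(Pow(1, 3), -5), 2), -11632) = Mul(Pow(Add(1, -5), 2), -11632) = Mul(Pow(-4, 2), -11632) = Mul(16, -11632) = -186112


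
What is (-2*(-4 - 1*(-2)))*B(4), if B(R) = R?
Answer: 16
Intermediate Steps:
(-2*(-4 - 1*(-2)))*B(4) = -2*(-4 - 1*(-2))*4 = -2*(-4 + 2)*4 = -2*(-2)*4 = 4*4 = 16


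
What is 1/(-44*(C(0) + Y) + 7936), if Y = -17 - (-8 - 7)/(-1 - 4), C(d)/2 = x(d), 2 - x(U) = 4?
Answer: 1/8992 ≈ 0.00011121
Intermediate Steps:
x(U) = -2 (x(U) = 2 - 1*4 = 2 - 4 = -2)
C(d) = -4 (C(d) = 2*(-2) = -4)
Y = -20 (Y = -17 - (-15)/(-5) = -17 - (-15)*(-1)/5 = -17 - 1*3 = -17 - 3 = -20)
1/(-44*(C(0) + Y) + 7936) = 1/(-44*(-4 - 20) + 7936) = 1/(-44*(-24) + 7936) = 1/(1056 + 7936) = 1/8992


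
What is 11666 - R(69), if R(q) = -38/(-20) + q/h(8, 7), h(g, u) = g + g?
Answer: 932783/80 ≈ 11660.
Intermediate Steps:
h(g, u) = 2*g
R(q) = 19/10 + q/16 (R(q) = -38/(-20) + q/((2*8)) = -38*(-1/20) + q/16 = 19/10 + q*(1/16) = 19/10 + q/16)
11666 - R(69) = 11666 - (19/10 + (1/16)*69) = 11666 - (19/10 + 69/16) = 11666 - 1*497/80 = 11666 - 497/80 = 932783/80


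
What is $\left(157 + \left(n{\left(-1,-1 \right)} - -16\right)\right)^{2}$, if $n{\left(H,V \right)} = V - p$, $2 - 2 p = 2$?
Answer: $29584$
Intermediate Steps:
$p = 0$ ($p = 1 - 1 = 0$)
$n{\left(H,V \right)} = V$ ($n{\left(H,V \right)} = V - 0 = V + 0 = V$)
$\left(157 + \left(n{\left(-1,-1 \right)} - -16\right)\right)^{2} = \left(157 - -15\right)^{2} = \left(157 + \left(-1 + 16\right)\right)^{2} = \left(157 + 15\right)^{2} = 172^{2} = 29584$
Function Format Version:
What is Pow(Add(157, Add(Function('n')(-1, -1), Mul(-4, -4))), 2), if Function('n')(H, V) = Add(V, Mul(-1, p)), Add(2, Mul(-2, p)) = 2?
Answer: 29584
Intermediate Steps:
p = 0 (p = Add(1, Mul(Rational(-1, 2), 2)) = Add(1, -1) = 0)
Function('n')(H, V) = V (Function('n')(H, V) = Add(V, Mul(-1, 0)) = Add(V, 0) = V)
Pow(Add(157, Add(Function('n')(-1, -1), Mul(-4, -4))), 2) = Pow(Add(157, Add(-1, Mul(-4, -4))), 2) = Pow(Add(157, Add(-1, 16)), 2) = Pow(Add(157, 15), 2) = Pow(172, 2) = 29584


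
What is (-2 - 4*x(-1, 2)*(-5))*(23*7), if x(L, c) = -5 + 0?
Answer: -16422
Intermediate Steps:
x(L, c) = -5
(-2 - 4*x(-1, 2)*(-5))*(23*7) = (-2 - 4*(-5)*(-5))*(23*7) = (-2 + 20*(-5))*161 = (-2 - 100)*161 = -102*161 = -16422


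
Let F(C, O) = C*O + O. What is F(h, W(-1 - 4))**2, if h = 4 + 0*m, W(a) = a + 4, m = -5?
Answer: 25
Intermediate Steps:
W(a) = 4 + a
h = 4 (h = 4 + 0*(-5) = 4 + 0 = 4)
F(C, O) = O + C*O
F(h, W(-1 - 4))**2 = ((4 + (-1 - 4))*(1 + 4))**2 = ((4 - 5)*5)**2 = (-1*5)**2 = (-5)**2 = 25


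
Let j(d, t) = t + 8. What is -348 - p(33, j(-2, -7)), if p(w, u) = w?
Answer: -381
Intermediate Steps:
j(d, t) = 8 + t
-348 - p(33, j(-2, -7)) = -348 - 1*33 = -348 - 33 = -381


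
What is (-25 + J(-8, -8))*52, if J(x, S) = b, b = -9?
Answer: -1768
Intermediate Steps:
J(x, S) = -9
(-25 + J(-8, -8))*52 = (-25 - 9)*52 = -34*52 = -1768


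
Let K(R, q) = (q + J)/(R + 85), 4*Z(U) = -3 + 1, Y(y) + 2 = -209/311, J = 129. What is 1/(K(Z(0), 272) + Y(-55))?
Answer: 52559/108983 ≈ 0.48227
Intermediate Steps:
Y(y) = -831/311 (Y(y) = -2 - 209/311 = -831/311)
Z(U) = -½ (Z(U) = (-3 + 1)/4 = (¼)*(-2) = -½)
K(R, q) = (129 + q)/(85 + R) (K(R, q) = (q + 129)/(R + 85) = (129 + q)/(85 + R))
1/(K(Z(0), 272) + Y(-55)) = 1/((129 + 272)/(85 - ½) - 831/311) = 1/(401/(169/2) - 831/311) = 1/((2/169)*401 - 831/311) = 1/(802/169 - 831/311) = 1/(108983/52559) = 52559/108983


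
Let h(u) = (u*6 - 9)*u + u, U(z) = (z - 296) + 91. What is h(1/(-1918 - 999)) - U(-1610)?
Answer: 15443656877/8508889 ≈ 1815.0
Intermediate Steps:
U(z) = -205 + z (U(z) = (-296 + z) + 91 = -205 + z)
h(u) = u + u*(-9 + 6*u) (h(u) = (6*u - 9)*u + u = (-9 + 6*u)*u + u = u*(-9 + 6*u) + u = u + u*(-9 + 6*u))
h(1/(-1918 - 999)) - U(-1610) = 2*(-4 + 3/(-1918 - 999))/(-1918 - 999) - (-205 - 1610) = 2*(-4 + 3/(-2917))/(-2917) - 1*(-1815) = 2*(-1/2917)*(-4 + 3*(-1/2917)) + 1815 = 2*(-1/2917)*(-4 - 3/2917) + 1815 = 2*(-1/2917)*(-11671/2917) + 1815 = 23342/8508889 + 1815 = 15443656877/8508889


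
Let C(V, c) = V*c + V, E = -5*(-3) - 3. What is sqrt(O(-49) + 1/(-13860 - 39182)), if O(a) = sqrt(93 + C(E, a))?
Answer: sqrt(-53042 + 2813453764*I*sqrt(483))/53042 ≈ 3.3149 + 3.3149*I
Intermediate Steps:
E = 12 (E = 15 - 3 = 12)
C(V, c) = V + V*c
O(a) = sqrt(105 + 12*a) (O(a) = sqrt(93 + 12*(1 + a)) = sqrt(93 + (12 + 12*a)) = sqrt(105 + 12*a))
sqrt(O(-49) + 1/(-13860 - 39182)) = sqrt(sqrt(105 + 12*(-49)) + 1/(-13860 - 39182)) = sqrt(sqrt(105 - 588) + 1/(-53042)) = sqrt(sqrt(-483) - 1/53042) = sqrt(I*sqrt(483) - 1/53042) = sqrt(-1/53042 + I*sqrt(483))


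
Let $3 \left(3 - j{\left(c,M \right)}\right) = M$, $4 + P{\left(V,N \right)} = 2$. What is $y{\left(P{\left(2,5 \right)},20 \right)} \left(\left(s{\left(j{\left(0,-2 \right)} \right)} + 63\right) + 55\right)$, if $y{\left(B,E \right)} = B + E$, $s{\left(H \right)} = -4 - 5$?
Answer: $1962$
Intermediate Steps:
$P{\left(V,N \right)} = -2$ ($P{\left(V,N \right)} = -4 + 2 = -2$)
$j{\left(c,M \right)} = 3 - \frac{M}{3}$
$s{\left(H \right)} = -9$ ($s{\left(H \right)} = -4 - 5 = -9$)
$y{\left(P{\left(2,5 \right)},20 \right)} \left(\left(s{\left(j{\left(0,-2 \right)} \right)} + 63\right) + 55\right) = \left(-2 + 20\right) \left(\left(-9 + 63\right) + 55\right) = 18 \left(54 + 55\right) = 18 \cdot 109 = 1962$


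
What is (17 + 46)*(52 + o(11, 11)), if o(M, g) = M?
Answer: 3969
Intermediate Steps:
(17 + 46)*(52 + o(11, 11)) = (17 + 46)*(52 + 11) = 63*63 = 3969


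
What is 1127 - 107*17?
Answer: -692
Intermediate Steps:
1127 - 107*17 = 1127 - 1819 = -692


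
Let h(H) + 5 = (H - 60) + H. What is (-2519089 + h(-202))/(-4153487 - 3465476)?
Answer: 2519558/7618963 ≈ 0.33070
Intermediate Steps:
h(H) = -65 + 2*H (h(H) = -5 + ((H - 60) + H) = -5 + ((-60 + H) + H) = -5 + (-60 + 2*H) = -65 + 2*H)
(-2519089 + h(-202))/(-4153487 - 3465476) = (-2519089 + (-65 + 2*(-202)))/(-4153487 - 3465476) = (-2519089 + (-65 - 404))/(-7618963) = (-2519089 - 469)*(-1/7618963) = -2519558*(-1/7618963) = 2519558/7618963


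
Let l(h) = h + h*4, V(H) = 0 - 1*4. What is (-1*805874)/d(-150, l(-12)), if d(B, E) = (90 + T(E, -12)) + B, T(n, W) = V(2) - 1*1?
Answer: 805874/65 ≈ 12398.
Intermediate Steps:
V(H) = -4 (V(H) = 0 - 4 = -4)
T(n, W) = -5 (T(n, W) = -4 - 1*1 = -4 - 1 = -5)
l(h) = 5*h (l(h) = h + 4*h = 5*h)
d(B, E) = 85 + B (d(B, E) = (90 - 5) + B = 85 + B)
(-1*805874)/d(-150, l(-12)) = (-1*805874)/(85 - 150) = -805874/(-65) = -805874*(-1/65) = 805874/65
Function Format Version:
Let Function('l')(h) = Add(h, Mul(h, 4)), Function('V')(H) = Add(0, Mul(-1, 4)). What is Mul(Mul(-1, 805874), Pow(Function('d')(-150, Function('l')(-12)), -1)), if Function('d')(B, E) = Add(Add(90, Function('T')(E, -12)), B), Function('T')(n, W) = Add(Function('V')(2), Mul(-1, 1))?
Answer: Rational(805874, 65) ≈ 12398.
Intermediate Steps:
Function('V')(H) = -4 (Function('V')(H) = Add(0, -4) = -4)
Function('T')(n, W) = -5 (Function('T')(n, W) = Add(-4, Mul(-1, 1)) = Add(-4, -1) = -5)
Function('l')(h) = Mul(5, h) (Function('l')(h) = Add(h, Mul(4, h)) = Mul(5, h))
Function('d')(B, E) = Add(85, B) (Function('d')(B, E) = Add(Add(90, -5), B) = Add(85, B))
Mul(Mul(-1, 805874), Pow(Function('d')(-150, Function('l')(-12)), -1)) = Mul(Mul(-1, 805874), Pow(Add(85, -150), -1)) = Mul(-805874, Pow(-65, -1)) = Mul(-805874, Rational(-1, 65)) = Rational(805874, 65)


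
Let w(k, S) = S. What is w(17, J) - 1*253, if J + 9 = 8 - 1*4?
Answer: -258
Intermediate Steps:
J = -5 (J = -9 + (8 - 1*4) = -9 + (8 - 4) = -9 + 4 = -5)
w(17, J) - 1*253 = -5 - 1*253 = -5 - 253 = -258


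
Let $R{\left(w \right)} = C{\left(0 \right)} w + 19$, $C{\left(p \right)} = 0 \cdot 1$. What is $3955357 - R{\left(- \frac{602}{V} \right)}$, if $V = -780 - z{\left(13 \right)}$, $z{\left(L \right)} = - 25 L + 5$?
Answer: $3955338$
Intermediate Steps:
$z{\left(L \right)} = 5 - 25 L$
$C{\left(p \right)} = 0$
$V = -460$ ($V = -780 - \left(5 - 325\right) = -780 - -320 = -780 + 320 = -460$)
$R{\left(w \right)} = 19$ ($R{\left(w \right)} = 0 w + 19 = 0 + 19 = 19$)
$3955357 - R{\left(- \frac{602}{V} \right)} = 3955357 - 19 = 3955338$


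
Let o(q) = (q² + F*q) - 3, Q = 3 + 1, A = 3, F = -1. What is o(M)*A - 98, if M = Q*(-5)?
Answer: 1153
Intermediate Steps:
Q = 4
M = -20 (M = 4*(-5) = -20)
o(q) = -3 + q² - q (o(q) = (q² - q) - 3 = -3 + q² - q)
o(M)*A - 98 = (-3 + (-20)² - 1*(-20))*3 - 98 = (-3 + 400 + 20)*3 - 98 = 417*3 - 98 = 1251 - 98 = 1153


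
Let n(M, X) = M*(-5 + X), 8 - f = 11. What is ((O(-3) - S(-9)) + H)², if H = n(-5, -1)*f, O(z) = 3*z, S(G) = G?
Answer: 8100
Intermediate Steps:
f = -3 (f = 8 - 1*11 = 8 - 11 = -3)
H = -90 (H = -5*(-5 - 1)*(-3) = -5*(-6)*(-3) = 30*(-3) = -90)
((O(-3) - S(-9)) + H)² = ((3*(-3) - 1*(-9)) - 90)² = ((-9 + 9) - 90)² = (0 - 90)² = (-90)² = 8100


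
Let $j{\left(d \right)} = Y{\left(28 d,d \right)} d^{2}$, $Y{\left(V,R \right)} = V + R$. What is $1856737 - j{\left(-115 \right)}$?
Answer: $45962112$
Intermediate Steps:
$Y{\left(V,R \right)} = R + V$
$j{\left(d \right)} = 29 d^{3}$ ($j{\left(d \right)} = \left(d + 28 d\right) d^{2} = 29 d d^{2} = 29 d^{3}$)
$1856737 - j{\left(-115 \right)} = 1856737 - 29 \left(-115\right)^{3} = 1856737 - 29 \left(-1520875\right) = 1856737 - -44105375 = 1856737 + 44105375 = 45962112$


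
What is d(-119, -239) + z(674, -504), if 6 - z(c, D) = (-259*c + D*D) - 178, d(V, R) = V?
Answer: -79385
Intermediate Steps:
z(c, D) = 184 - D**2 + 259*c (z(c, D) = 6 - ((-259*c + D*D) - 178) = 6 - ((-259*c + D**2) - 178) = 6 - ((D**2 - 259*c) - 178) = 6 - (-178 + D**2 - 259*c) = 6 + (178 - D**2 + 259*c) = 184 - D**2 + 259*c)
d(-119, -239) + z(674, -504) = -119 + (184 - 1*(-504)**2 + 259*674) = -119 + (184 - 1*254016 + 174566) = -119 + (184 - 254016 + 174566) = -119 - 79266 = -79385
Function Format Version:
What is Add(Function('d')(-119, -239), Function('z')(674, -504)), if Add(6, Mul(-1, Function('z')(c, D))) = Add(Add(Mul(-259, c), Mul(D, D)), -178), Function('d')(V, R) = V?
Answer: -79385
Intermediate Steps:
Function('z')(c, D) = Add(184, Mul(-1, Pow(D, 2)), Mul(259, c)) (Function('z')(c, D) = Add(6, Mul(-1, Add(Add(Mul(-259, c), Mul(D, D)), -178))) = Add(6, Mul(-1, Add(Add(Mul(-259, c), Pow(D, 2)), -178))) = Add(6, Mul(-1, Add(Add(Pow(D, 2), Mul(-259, c)), -178))) = Add(6, Mul(-1, Add(-178, Pow(D, 2), Mul(-259, c)))) = Add(6, Add(178, Mul(-1, Pow(D, 2)), Mul(259, c))) = Add(184, Mul(-1, Pow(D, 2)), Mul(259, c)))
Add(Function('d')(-119, -239), Function('z')(674, -504)) = Add(-119, Add(184, Mul(-1, Pow(-504, 2)), Mul(259, 674))) = Add(-119, Add(184, Mul(-1, 254016), 174566)) = Add(-119, Add(184, -254016, 174566)) = Add(-119, -79266) = -79385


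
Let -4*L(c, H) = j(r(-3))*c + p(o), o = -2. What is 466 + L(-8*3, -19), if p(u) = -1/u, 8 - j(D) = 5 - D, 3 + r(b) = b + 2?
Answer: 3679/8 ≈ 459.88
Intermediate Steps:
r(b) = -1 + b (r(b) = -3 + (b + 2) = -3 + (2 + b) = -1 + b)
j(D) = 3 + D (j(D) = 8 - (5 - D) = 8 + (-5 + D) = 3 + D)
L(c, H) = -⅛ + c/4 (L(c, H) = -((3 + (-1 - 3))*c - 1/(-2))/4 = -((3 - 4)*c - 1*(-½))/4 = -(-c + ½)/4 = -(½ - c)/4 = -⅛ + c/4)
466 + L(-8*3, -19) = 466 + (-⅛ + (-8*3)/4) = 466 + (-⅛ + (¼)*(-24)) = 466 + (-⅛ - 6) = 466 - 49/8 = 3679/8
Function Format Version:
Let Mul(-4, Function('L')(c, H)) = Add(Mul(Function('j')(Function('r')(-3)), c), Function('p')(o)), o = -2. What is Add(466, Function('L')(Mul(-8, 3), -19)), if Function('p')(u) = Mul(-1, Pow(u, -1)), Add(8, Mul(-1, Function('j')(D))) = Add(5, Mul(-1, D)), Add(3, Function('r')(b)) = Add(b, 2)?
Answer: Rational(3679, 8) ≈ 459.88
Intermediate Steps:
Function('r')(b) = Add(-1, b) (Function('r')(b) = Add(-3, Add(b, 2)) = Add(-3, Add(2, b)) = Add(-1, b))
Function('j')(D) = Add(3, D) (Function('j')(D) = Add(8, Mul(-1, Add(5, Mul(-1, D)))) = Add(8, Add(-5, D)) = Add(3, D))
Function('L')(c, H) = Add(Rational(-1, 8), Mul(Rational(1, 4), c)) (Function('L')(c, H) = Mul(Rational(-1, 4), Add(Mul(Add(3, Add(-1, -3)), c), Mul(-1, Pow(-2, -1)))) = Mul(Rational(-1, 4), Add(Mul(Add(3, -4), c), Mul(-1, Rational(-1, 2)))) = Mul(Rational(-1, 4), Add(Mul(-1, c), Rational(1, 2))) = Mul(Rational(-1, 4), Add(Rational(1, 2), Mul(-1, c))) = Add(Rational(-1, 8), Mul(Rational(1, 4), c)))
Add(466, Function('L')(Mul(-8, 3), -19)) = Add(466, Add(Rational(-1, 8), Mul(Rational(1, 4), Mul(-8, 3)))) = Add(466, Add(Rational(-1, 8), Mul(Rational(1, 4), -24))) = Add(466, Add(Rational(-1, 8), -6)) = Add(466, Rational(-49, 8)) = Rational(3679, 8)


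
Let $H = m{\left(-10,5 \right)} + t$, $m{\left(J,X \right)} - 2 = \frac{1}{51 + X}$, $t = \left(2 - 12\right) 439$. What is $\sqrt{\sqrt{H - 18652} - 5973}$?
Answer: $\frac{\sqrt{-1170708 + 7 i \sqrt{18063346}}}{14} \approx 0.98193 + 77.291 i$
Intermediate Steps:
$t = -4390$ ($t = \left(-10\right) 439 = -4390$)
$m{\left(J,X \right)} = 2 + \frac{1}{51 + X}$
$H = - \frac{245727}{56}$ ($H = \frac{103 + 2 \cdot 5}{51 + 5} - 4390 = \frac{103 + 10}{56} - 4390 = \frac{1}{56} \cdot 113 - 4390 = \frac{113}{56} - 4390 = - \frac{245727}{56} \approx -4388.0$)
$\sqrt{\sqrt{H - 18652} - 5973} = \sqrt{\sqrt{- \frac{245727}{56} - 18652} - 5973} = \sqrt{\sqrt{- \frac{1290239}{56}} - 5973} = \sqrt{\frac{i \sqrt{18063346}}{28} - 5973} = \sqrt{-5973 + \frac{i \sqrt{18063346}}{28}}$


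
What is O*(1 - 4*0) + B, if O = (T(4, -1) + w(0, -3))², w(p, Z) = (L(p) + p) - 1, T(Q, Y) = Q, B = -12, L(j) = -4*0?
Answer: -3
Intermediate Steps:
L(j) = 0
w(p, Z) = -1 + p (w(p, Z) = (0 + p) - 1 = p - 1 = -1 + p)
O = 9 (O = (4 + (-1 + 0))² = (4 - 1)² = 3² = 9)
O*(1 - 4*0) + B = 9*(1 - 4*0) - 12 = 9*(1 + 0) - 12 = 9*1 - 12 = 9 - 12 = -3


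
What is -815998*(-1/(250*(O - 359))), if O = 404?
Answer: 407999/5625 ≈ 72.533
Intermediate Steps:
-815998*(-1/(250*(O - 359))) = -815998*(-1/(250*(404 - 359))) = -815998/((-250*45)) = -815998/(-11250) = -815998*(-1/11250) = 407999/5625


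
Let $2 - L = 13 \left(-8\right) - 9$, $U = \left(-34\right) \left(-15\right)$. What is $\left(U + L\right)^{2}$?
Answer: $390625$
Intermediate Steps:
$U = 510$
$L = 115$ ($L = 2 - \left(13 \left(-8\right) - 9\right) = 2 - \left(-104 - 9\right) = 2 - -113 = 2 + 113 = 115$)
$\left(U + L\right)^{2} = \left(510 + 115\right)^{2} = 625^{2} = 390625$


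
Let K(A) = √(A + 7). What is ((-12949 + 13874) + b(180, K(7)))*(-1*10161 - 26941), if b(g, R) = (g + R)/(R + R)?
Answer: -34337901 - 1669590*√14/7 ≈ -3.5230e+7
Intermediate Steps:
K(A) = √(7 + A)
b(g, R) = (R + g)/(2*R) (b(g, R) = (R + g)/((2*R)) = (R + g)*(1/(2*R)) = (R + g)/(2*R))
((-12949 + 13874) + b(180, K(7)))*(-1*10161 - 26941) = ((-12949 + 13874) + (√(7 + 7) + 180)/(2*(√(7 + 7))))*(-1*10161 - 26941) = (925 + (√14 + 180)/(2*(√14)))*(-10161 - 26941) = (925 + (√14/14)*(180 + √14)/2)*(-37102) = (925 + √14*(180 + √14)/28)*(-37102) = -34319350 - 18551*√14*(180 + √14)/14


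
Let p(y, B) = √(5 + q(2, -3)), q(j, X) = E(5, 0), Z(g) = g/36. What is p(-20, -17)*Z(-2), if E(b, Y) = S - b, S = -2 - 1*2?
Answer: -I/9 ≈ -0.11111*I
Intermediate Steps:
Z(g) = g/36 (Z(g) = g*(1/36) = g/36)
S = -4 (S = -2 - 2 = -4)
E(b, Y) = -4 - b
q(j, X) = -9 (q(j, X) = -4 - 1*5 = -4 - 5 = -9)
p(y, B) = 2*I (p(y, B) = √(5 - 9) = √(-4) = 2*I)
p(-20, -17)*Z(-2) = (2*I)*((1/36)*(-2)) = (2*I)*(-1/18) = -I/9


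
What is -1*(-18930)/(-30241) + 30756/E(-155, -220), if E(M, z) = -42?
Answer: -155147876/211687 ≈ -732.91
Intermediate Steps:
-1*(-18930)/(-30241) + 30756/E(-155, -220) = -1*(-18930)/(-30241) + 30756/(-42) = 18930*(-1/30241) + 30756*(-1/42) = -18930/30241 - 5126/7 = -155147876/211687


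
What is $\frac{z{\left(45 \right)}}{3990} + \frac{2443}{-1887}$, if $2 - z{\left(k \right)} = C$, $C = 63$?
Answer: $- \frac{1095853}{836570} \approx -1.3099$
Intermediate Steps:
$z{\left(k \right)} = -61$ ($z{\left(k \right)} = 2 - 63 = -61$)
$\frac{z{\left(45 \right)}}{3990} + \frac{2443}{-1887} = - \frac{61}{3990} + \frac{2443}{-1887} = \left(-61\right) \frac{1}{3990} + 2443 \left(- \frac{1}{1887}\right) = - \frac{61}{3990} - \frac{2443}{1887} = - \frac{1095853}{836570}$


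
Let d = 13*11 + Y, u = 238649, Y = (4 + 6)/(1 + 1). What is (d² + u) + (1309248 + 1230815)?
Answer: 2800616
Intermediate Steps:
Y = 5 (Y = 10/2 = 10*(½) = 5)
d = 148 (d = 13*11 + 5 = 143 + 5 = 148)
(d² + u) + (1309248 + 1230815) = (148² + 238649) + (1309248 + 1230815) = (21904 + 238649) + 2540063 = 260553 + 2540063 = 2800616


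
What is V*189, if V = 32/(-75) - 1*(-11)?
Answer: 49959/25 ≈ 1998.4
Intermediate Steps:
V = 793/75 (V = 32*(-1/75) + 11 = -32/75 + 11 = 793/75 ≈ 10.573)
V*189 = (793/75)*189 = 49959/25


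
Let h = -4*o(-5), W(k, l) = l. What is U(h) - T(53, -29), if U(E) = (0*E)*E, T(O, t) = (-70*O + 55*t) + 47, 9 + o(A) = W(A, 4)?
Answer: 5258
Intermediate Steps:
o(A) = -5 (o(A) = -9 + 4 = -5)
T(O, t) = 47 - 70*O + 55*t
h = 20 (h = -4*(-5) = 20)
U(E) = 0 (U(E) = 0*E = 0)
U(h) - T(53, -29) = 0 - (47 - 70*53 + 55*(-29)) = 0 - (47 - 3710 - 1595) = 0 - 1*(-5258) = 0 + 5258 = 5258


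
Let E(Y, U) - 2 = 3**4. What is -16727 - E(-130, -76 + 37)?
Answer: -16810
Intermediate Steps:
E(Y, U) = 83 (E(Y, U) = 2 + 3**4 = 2 + 81 = 83)
-16727 - E(-130, -76 + 37) = -16727 - 1*83 = -16727 - 83 = -16810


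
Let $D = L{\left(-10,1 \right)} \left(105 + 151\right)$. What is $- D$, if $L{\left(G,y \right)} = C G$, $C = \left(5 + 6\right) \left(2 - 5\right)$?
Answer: $-84480$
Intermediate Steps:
$C = -33$ ($C = 11 \left(-3\right) = -33$)
$L{\left(G,y \right)} = - 33 G$
$D = 84480$ ($D = \left(-33\right) \left(-10\right) \left(105 + 151\right) = 330 \cdot 256 = 84480$)
$- D = \left(-1\right) 84480 = -84480$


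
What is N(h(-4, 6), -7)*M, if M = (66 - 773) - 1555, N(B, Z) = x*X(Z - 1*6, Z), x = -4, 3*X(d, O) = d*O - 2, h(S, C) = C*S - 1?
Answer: 268424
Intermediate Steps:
h(S, C) = -1 + C*S
X(d, O) = -⅔ + O*d/3 (X(d, O) = (d*O - 2)/3 = (O*d - 2)/3 = (-2 + O*d)/3 = -⅔ + O*d/3)
N(B, Z) = 8/3 - 4*Z*(-6 + Z)/3 (N(B, Z) = -4*(-⅔ + Z*(Z - 1*6)/3) = -4*(-⅔ + Z*(Z - 6)/3) = -4*(-⅔ + Z*(-6 + Z)/3) = 8/3 - 4*Z*(-6 + Z)/3)
M = -2262 (M = -707 - 1555 = -2262)
N(h(-4, 6), -7)*M = (8/3 - 4/3*(-7)*(-6 - 7))*(-2262) = (8/3 - 4/3*(-7)*(-13))*(-2262) = (8/3 - 364/3)*(-2262) = -356/3*(-2262) = 268424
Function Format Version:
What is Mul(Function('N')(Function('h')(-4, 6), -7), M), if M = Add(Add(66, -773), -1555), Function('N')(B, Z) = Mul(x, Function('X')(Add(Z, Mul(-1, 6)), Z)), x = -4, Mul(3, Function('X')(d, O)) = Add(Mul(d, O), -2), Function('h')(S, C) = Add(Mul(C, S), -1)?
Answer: 268424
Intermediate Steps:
Function('h')(S, C) = Add(-1, Mul(C, S))
Function('X')(d, O) = Add(Rational(-2, 3), Mul(Rational(1, 3), O, d)) (Function('X')(d, O) = Mul(Rational(1, 3), Add(Mul(d, O), -2)) = Mul(Rational(1, 3), Add(Mul(O, d), -2)) = Mul(Rational(1, 3), Add(-2, Mul(O, d))) = Add(Rational(-2, 3), Mul(Rational(1, 3), O, d)))
Function('N')(B, Z) = Add(Rational(8, 3), Mul(Rational(-4, 3), Z, Add(-6, Z))) (Function('N')(B, Z) = Mul(-4, Add(Rational(-2, 3), Mul(Rational(1, 3), Z, Add(Z, Mul(-1, 6))))) = Mul(-4, Add(Rational(-2, 3), Mul(Rational(1, 3), Z, Add(Z, -6)))) = Mul(-4, Add(Rational(-2, 3), Mul(Rational(1, 3), Z, Add(-6, Z)))) = Add(Rational(8, 3), Mul(Rational(-4, 3), Z, Add(-6, Z))))
M = -2262 (M = Add(-707, -1555) = -2262)
Mul(Function('N')(Function('h')(-4, 6), -7), M) = Mul(Add(Rational(8, 3), Mul(Rational(-4, 3), -7, Add(-6, -7))), -2262) = Mul(Add(Rational(8, 3), Mul(Rational(-4, 3), -7, -13)), -2262) = Mul(Add(Rational(8, 3), Rational(-364, 3)), -2262) = Mul(Rational(-356, 3), -2262) = 268424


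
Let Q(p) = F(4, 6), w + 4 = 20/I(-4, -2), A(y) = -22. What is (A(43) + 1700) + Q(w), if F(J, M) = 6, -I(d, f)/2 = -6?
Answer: 1684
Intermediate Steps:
I(d, f) = 12 (I(d, f) = -2*(-6) = 12)
w = -7/3 (w = -4 + 20/12 = -4 + 20*(1/12) = -4 + 5/3 = -7/3 ≈ -2.3333)
Q(p) = 6
(A(43) + 1700) + Q(w) = (-22 + 1700) + 6 = 1678 + 6 = 1684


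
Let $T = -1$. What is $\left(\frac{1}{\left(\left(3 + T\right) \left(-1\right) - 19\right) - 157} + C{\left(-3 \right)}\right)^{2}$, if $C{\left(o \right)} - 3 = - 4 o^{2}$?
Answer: $\frac{34515625}{31684} \approx 1089.4$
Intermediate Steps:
$C{\left(o \right)} = 3 - 4 o^{2}$
$\left(\frac{1}{\left(\left(3 + T\right) \left(-1\right) - 19\right) - 157} + C{\left(-3 \right)}\right)^{2} = \left(\frac{1}{\left(\left(3 - 1\right) \left(-1\right) - 19\right) - 157} + \left(3 - 4 \left(-3\right)^{2}\right)\right)^{2} = \left(\frac{1}{\left(2 \left(-1\right) - 19\right) - 157} + \left(3 - 36\right)\right)^{2} = \left(\frac{1}{\left(-2 - 19\right) - 157} + \left(3 - 36\right)\right)^{2} = \left(\frac{1}{-21 - 157} - 33\right)^{2} = \left(\frac{1}{-178} - 33\right)^{2} = \left(- \frac{1}{178} - 33\right)^{2} = \left(- \frac{5875}{178}\right)^{2} = \frac{34515625}{31684}$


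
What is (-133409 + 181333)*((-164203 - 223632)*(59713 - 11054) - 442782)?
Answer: -904426810196428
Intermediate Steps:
(-133409 + 181333)*((-164203 - 223632)*(59713 - 11054) - 442782) = 47924*(-387835*48659 - 442782) = 47924*(-18871663265 - 442782) = 47924*(-18872106047) = -904426810196428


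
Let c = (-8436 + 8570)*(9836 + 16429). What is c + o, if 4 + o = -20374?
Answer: 3499132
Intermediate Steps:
o = -20378 (o = -4 - 20374 = -20378)
c = 3519510 (c = 134*26265 = 3519510)
c + o = 3519510 - 20378 = 3499132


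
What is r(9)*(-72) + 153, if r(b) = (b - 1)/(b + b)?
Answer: 121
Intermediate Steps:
r(b) = (-1 + b)/(2*b) (r(b) = (-1 + b)/((2*b)) = (-1 + b)*(1/(2*b)) = (-1 + b)/(2*b))
r(9)*(-72) + 153 = ((½)*(-1 + 9)/9)*(-72) + 153 = ((½)*(⅑)*8)*(-72) + 153 = (4/9)*(-72) + 153 = -32 + 153 = 121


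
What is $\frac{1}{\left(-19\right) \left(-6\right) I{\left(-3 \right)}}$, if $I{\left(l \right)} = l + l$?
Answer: $- \frac{1}{684} \approx -0.001462$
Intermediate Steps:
$I{\left(l \right)} = 2 l$
$\frac{1}{\left(-19\right) \left(-6\right) I{\left(-3 \right)}} = \frac{1}{\left(-19\right) \left(-6\right) 2 \left(-3\right)} = \frac{1}{114 \left(-6\right)} = \frac{1}{-684} = - \frac{1}{684}$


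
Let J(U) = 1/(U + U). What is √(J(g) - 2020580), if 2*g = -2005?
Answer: I*√8122782116505/2005 ≈ 1421.5*I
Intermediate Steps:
g = -2005/2 (g = (½)*(-2005) = -2005/2 ≈ -1002.5)
J(U) = 1/(2*U)
√(J(g) - 2020580) = √(1/(2*(-2005/2)) - 2020580) = √((½)*(-2/2005) - 2020580) = √(-1/2005 - 2020580) = √(-4051262901/2005) = I*√8122782116505/2005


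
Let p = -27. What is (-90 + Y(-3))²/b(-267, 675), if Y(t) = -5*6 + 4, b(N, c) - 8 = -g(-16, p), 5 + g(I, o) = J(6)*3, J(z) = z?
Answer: -13456/5 ≈ -2691.2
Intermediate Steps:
g(I, o) = 13 (g(I, o) = -5 + 6*3 = -5 + 18 = 13)
b(N, c) = -5 (b(N, c) = 8 - 1*13 = 8 - 13 = -5)
Y(t) = -26 (Y(t) = -30 + 4 = -26)
(-90 + Y(-3))²/b(-267, 675) = (-90 - 26)²/(-5) = (-116)²*(-⅕) = 13456*(-⅕) = -13456/5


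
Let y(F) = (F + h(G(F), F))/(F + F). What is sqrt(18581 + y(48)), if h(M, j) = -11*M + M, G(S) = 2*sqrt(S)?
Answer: sqrt(668934 - 30*sqrt(3))/6 ≈ 136.31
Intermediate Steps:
h(M, j) = -10*M
y(F) = (F - 20*sqrt(F))/(2*F) (y(F) = (F - 20*sqrt(F))/(F + F) = (F - 20*sqrt(F))/((2*F)) = (F - 20*sqrt(F))*(1/(2*F)) = (F - 20*sqrt(F))/(2*F))
sqrt(18581 + y(48)) = sqrt(18581 + (1/2 - 5*sqrt(3)/6)) = sqrt(37163/2 - 5*sqrt(3)/6)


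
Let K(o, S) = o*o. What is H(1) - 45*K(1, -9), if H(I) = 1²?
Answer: -44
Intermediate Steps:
H(I) = 1
K(o, S) = o²
H(1) - 45*K(1, -9) = 1 - 45*1² = 1 - 45*1 = 1 - 45 = -44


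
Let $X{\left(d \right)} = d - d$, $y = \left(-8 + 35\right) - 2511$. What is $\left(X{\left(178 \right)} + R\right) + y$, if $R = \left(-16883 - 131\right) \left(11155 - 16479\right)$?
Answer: $90580052$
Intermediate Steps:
$y = -2484$ ($y = 27 - 2511 = -2484$)
$X{\left(d \right)} = 0$
$R = 90582536$ ($R = \left(-17014\right) \left(-5324\right) = 90582536$)
$\left(X{\left(178 \right)} + R\right) + y = \left(0 + 90582536\right) - 2484 = 90582536 - 2484 = 90580052$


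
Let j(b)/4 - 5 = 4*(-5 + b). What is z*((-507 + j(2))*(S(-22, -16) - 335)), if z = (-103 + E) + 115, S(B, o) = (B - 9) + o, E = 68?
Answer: 16349600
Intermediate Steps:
S(B, o) = -9 + B + o (S(B, o) = (-9 + B) + o = -9 + B + o)
z = 80 (z = (-103 + 68) + 115 = -35 + 115 = 80)
j(b) = -60 + 16*b (j(b) = 20 + 4*(4*(-5 + b)) = 20 + 4*(-20 + 4*b) = 20 + (-80 + 16*b) = -60 + 16*b)
z*((-507 + j(2))*(S(-22, -16) - 335)) = 80*((-507 + (-60 + 16*2))*((-9 - 22 - 16) - 335)) = 80*((-507 + (-60 + 32))*(-47 - 335)) = 80*((-507 - 28)*(-382)) = 80*(-535*(-382)) = 80*204370 = 16349600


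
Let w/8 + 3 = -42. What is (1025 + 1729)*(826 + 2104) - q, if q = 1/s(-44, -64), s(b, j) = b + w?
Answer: 3259964881/404 ≈ 8.0692e+6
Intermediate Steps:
w = -360 (w = -24 + 8*(-42) = -24 - 336 = -360)
s(b, j) = -360 + b (s(b, j) = b - 360 = -360 + b)
q = -1/404 (q = 1/(-360 - 44) = 1/(-404) = -1/404 ≈ -0.0024752)
(1025 + 1729)*(826 + 2104) - q = (1025 + 1729)*(826 + 2104) - 1*(-1/404) = 2754*2930 + 1/404 = 8069220 + 1/404 = 3259964881/404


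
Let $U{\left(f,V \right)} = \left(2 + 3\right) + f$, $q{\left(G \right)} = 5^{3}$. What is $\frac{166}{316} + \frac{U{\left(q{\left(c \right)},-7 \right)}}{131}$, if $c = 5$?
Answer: $\frac{31413}{20698} \approx 1.5177$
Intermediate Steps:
$q{\left(G \right)} = 125$
$U{\left(f,V \right)} = 5 + f$
$\frac{166}{316} + \frac{U{\left(q{\left(c \right)},-7 \right)}}{131} = \frac{166}{316} + \frac{5 + 125}{131} = 166 \cdot \frac{1}{316} + 130 \cdot \frac{1}{131} = \frac{83}{158} + \frac{130}{131} = \frac{31413}{20698}$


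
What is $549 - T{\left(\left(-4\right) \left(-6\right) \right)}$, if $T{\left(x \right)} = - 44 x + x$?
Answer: $1581$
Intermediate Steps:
$T{\left(x \right)} = - 43 x$
$549 - T{\left(\left(-4\right) \left(-6\right) \right)} = 549 - - 43 \left(\left(-4\right) \left(-6\right)\right) = 549 - \left(-43\right) 24 = 549 - -1032 = 549 + 1032 = 1581$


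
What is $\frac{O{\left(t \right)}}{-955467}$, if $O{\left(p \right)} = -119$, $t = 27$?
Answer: $\frac{119}{955467} \approx 0.00012455$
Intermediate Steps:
$\frac{O{\left(t \right)}}{-955467} = - \frac{119}{-955467} = \left(-119\right) \left(- \frac{1}{955467}\right) = \frac{119}{955467}$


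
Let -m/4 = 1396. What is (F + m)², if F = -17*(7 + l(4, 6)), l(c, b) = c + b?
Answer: 34492129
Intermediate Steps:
l(c, b) = b + c
m = -5584 (m = -4*1396 = -5584)
F = -289 (F = -17*(7 + (6 + 4)) = -17*(7 + 10) = -17*17 = -289)
(F + m)² = (-289 - 5584)² = (-5873)² = 34492129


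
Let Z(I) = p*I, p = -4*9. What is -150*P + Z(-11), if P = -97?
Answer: 14946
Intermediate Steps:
p = -36
Z(I) = -36*I
-150*P + Z(-11) = -150*(-97) - 36*(-11) = 14550 + 396 = 14946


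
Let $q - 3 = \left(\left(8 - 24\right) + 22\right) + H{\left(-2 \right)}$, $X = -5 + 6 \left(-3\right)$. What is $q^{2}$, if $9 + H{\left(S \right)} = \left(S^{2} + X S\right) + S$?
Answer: $2304$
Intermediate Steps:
$X = -23$ ($X = -5 - 18 = -23$)
$H{\left(S \right)} = -9 + S^{2} - 22 S$ ($H{\left(S \right)} = -9 + \left(\left(S^{2} - 23 S\right) + S\right) = -9 + \left(S^{2} - 22 S\right) = -9 + S^{2} - 22 S$)
$q = 48$ ($q = 3 + \left(\left(\left(8 - 24\right) + 22\right) - \left(-35 - 4\right)\right) = 3 + \left(\left(\left(8 - 24\right) + 22\right) + \left(-9 + 4 + 44\right)\right) = 3 + \left(\left(-16 + 22\right) + 39\right) = 3 + \left(6 + 39\right) = 3 + 45 = 48$)
$q^{2} = 48^{2} = 2304$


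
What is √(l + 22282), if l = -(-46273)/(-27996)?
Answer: √4365700432401/13998 ≈ 149.27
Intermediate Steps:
l = -46273/27996 (l = -(-46273)*(-1)/27996 = -1*46273/27996 = -46273/27996 ≈ -1.6528)
√(l + 22282) = √(-46273/27996 + 22282) = √(623760599/27996) = √4365700432401/13998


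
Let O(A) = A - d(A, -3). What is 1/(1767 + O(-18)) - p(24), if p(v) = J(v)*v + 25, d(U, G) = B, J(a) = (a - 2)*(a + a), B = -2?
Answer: -44421118/1751 ≈ -25369.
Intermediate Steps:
J(a) = 2*a*(-2 + a) (J(a) = (-2 + a)*(2*a) = 2*a*(-2 + a))
d(U, G) = -2
p(v) = 25 + 2*v**2*(-2 + v) (p(v) = (2*v*(-2 + v))*v + 25 = 2*v**2*(-2 + v) + 25 = 25 + 2*v**2*(-2 + v))
O(A) = 2 + A (O(A) = A - 1*(-2) = A + 2 = 2 + A)
1/(1767 + O(-18)) - p(24) = 1/(1767 + (2 - 18)) - (25 + 2*24**2*(-2 + 24)) = 1/(1767 - 16) - (25 + 2*576*22) = 1/1751 - (25 + 25344) = 1/1751 - 1*25369 = 1/1751 - 25369 = -44421118/1751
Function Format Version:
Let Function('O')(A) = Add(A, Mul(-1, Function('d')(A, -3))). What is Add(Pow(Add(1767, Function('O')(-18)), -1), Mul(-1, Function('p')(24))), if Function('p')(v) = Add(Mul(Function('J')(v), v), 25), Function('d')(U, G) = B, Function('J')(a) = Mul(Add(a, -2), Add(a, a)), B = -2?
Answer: Rational(-44421118, 1751) ≈ -25369.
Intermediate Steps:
Function('J')(a) = Mul(2, a, Add(-2, a)) (Function('J')(a) = Mul(Add(-2, a), Mul(2, a)) = Mul(2, a, Add(-2, a)))
Function('d')(U, G) = -2
Function('p')(v) = Add(25, Mul(2, Pow(v, 2), Add(-2, v))) (Function('p')(v) = Add(Mul(Mul(2, v, Add(-2, v)), v), 25) = Add(Mul(2, Pow(v, 2), Add(-2, v)), 25) = Add(25, Mul(2, Pow(v, 2), Add(-2, v))))
Function('O')(A) = Add(2, A) (Function('O')(A) = Add(A, Mul(-1, -2)) = Add(A, 2) = Add(2, A))
Add(Pow(Add(1767, Function('O')(-18)), -1), Mul(-1, Function('p')(24))) = Add(Pow(Add(1767, Add(2, -18)), -1), Mul(-1, Add(25, Mul(2, Pow(24, 2), Add(-2, 24))))) = Add(Pow(Add(1767, -16), -1), Mul(-1, Add(25, Mul(2, 576, 22)))) = Add(Pow(1751, -1), Mul(-1, Add(25, 25344))) = Add(Rational(1, 1751), Mul(-1, 25369)) = Add(Rational(1, 1751), -25369) = Rational(-44421118, 1751)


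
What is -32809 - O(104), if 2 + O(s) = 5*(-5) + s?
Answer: -32886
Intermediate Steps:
O(s) = -27 + s (O(s) = -2 + (5*(-5) + s) = -2 + (-25 + s) = -27 + s)
-32809 - O(104) = -32809 - (-27 + 104) = -32809 - 1*77 = -32809 - 77 = -32886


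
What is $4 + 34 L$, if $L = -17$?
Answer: $-574$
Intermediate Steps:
$4 + 34 L = 4 + 34 \left(-17\right) = 4 - 578 = -574$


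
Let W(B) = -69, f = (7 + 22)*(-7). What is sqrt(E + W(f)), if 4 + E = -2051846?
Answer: 3*I*sqrt(227991) ≈ 1432.5*I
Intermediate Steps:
E = -2051850 (E = -4 - 2051846 = -2051850)
f = -203 (f = 29*(-7) = -203)
sqrt(E + W(f)) = sqrt(-2051850 - 69) = sqrt(-2051919) = 3*I*sqrt(227991)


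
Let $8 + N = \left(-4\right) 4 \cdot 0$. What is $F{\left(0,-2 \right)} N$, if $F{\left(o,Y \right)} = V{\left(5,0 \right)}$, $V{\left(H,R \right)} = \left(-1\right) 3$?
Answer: $24$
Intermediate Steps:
$V{\left(H,R \right)} = -3$
$F{\left(o,Y \right)} = -3$
$N = -8$ ($N = -8 + \left(-4\right) 4 \cdot 0 = -8 - 0 = -8 + 0 = -8$)
$F{\left(0,-2 \right)} N = \left(-3\right) \left(-8\right) = 24$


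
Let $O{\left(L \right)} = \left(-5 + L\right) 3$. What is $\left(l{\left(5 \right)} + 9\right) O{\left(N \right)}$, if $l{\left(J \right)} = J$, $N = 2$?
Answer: $-126$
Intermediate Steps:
$O{\left(L \right)} = -15 + 3 L$
$\left(l{\left(5 \right)} + 9\right) O{\left(N \right)} = \left(5 + 9\right) \left(-15 + 3 \cdot 2\right) = 14 \left(-15 + 6\right) = 14 \left(-9\right) = -126$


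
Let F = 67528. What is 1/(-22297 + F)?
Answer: 1/45231 ≈ 2.2109e-5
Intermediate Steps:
1/(-22297 + F) = 1/(-22297 + 67528) = 1/45231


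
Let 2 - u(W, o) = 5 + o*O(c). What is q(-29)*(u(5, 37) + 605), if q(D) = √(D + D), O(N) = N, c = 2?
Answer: 528*I*√58 ≈ 4021.1*I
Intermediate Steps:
q(D) = √2*√D (q(D) = √(2*D) = √2*√D)
u(W, o) = -3 - 2*o (u(W, o) = 2 - (5 + o*2) = 2 - (5 + 2*o) = 2 + (-5 - 2*o) = -3 - 2*o)
q(-29)*(u(5, 37) + 605) = (√2*√(-29))*((-3 - 2*37) + 605) = (√2*(I*√29))*((-3 - 74) + 605) = (I*√58)*(-77 + 605) = (I*√58)*528 = 528*I*√58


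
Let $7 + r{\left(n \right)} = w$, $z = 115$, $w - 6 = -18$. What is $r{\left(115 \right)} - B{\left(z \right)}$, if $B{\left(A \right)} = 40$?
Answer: $-59$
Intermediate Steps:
$w = -12$ ($w = 6 - 18 = -12$)
$r{\left(n \right)} = -19$ ($r{\left(n \right)} = -7 - 12 = -19$)
$r{\left(115 \right)} - B{\left(z \right)} = -19 - 40 = -59$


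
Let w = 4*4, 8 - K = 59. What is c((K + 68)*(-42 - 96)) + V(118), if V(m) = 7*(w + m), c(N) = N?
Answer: -1408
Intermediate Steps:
K = -51 (K = 8 - 1*59 = 8 - 59 = -51)
w = 16
V(m) = 112 + 7*m (V(m) = 7*(16 + m) = 112 + 7*m)
c((K + 68)*(-42 - 96)) + V(118) = (-51 + 68)*(-42 - 96) + (112 + 7*118) = 17*(-138) + (112 + 826) = -2346 + 938 = -1408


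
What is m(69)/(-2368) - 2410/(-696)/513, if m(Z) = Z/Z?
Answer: 668729/105686208 ≈ 0.0063275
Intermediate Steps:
m(Z) = 1
m(69)/(-2368) - 2410/(-696)/513 = 1/(-2368) - 2410/(-696)/513 = 1*(-1/2368) - 2410*(-1/696)*(1/513) = -1/2368 + (1205/348)*(1/513) = -1/2368 + 1205/178524 = 668729/105686208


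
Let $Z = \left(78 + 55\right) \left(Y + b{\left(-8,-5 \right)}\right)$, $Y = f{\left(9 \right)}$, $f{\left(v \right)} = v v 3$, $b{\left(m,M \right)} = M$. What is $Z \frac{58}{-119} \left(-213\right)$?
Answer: $3286164$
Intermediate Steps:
$f{\left(v \right)} = 3 v^{2}$ ($f{\left(v \right)} = v^{2} \cdot 3 = 3 v^{2}$)
$Y = 243$ ($Y = 3 \cdot 9^{2} = 3 \cdot 81 = 243$)
$Z = 31654$ ($Z = \left(78 + 55\right) \left(243 - 5\right) = 133 \cdot 238 = 31654$)
$Z \frac{58}{-119} \left(-213\right) = 31654 \frac{58}{-119} \left(-213\right) = 31654 \cdot 58 \left(- \frac{1}{119}\right) \left(-213\right) = 31654 \left(- \frac{58}{119}\right) \left(-213\right) = \left(-15428\right) \left(-213\right) = 3286164$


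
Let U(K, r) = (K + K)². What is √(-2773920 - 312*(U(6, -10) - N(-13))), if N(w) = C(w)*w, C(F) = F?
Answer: 2*I*√691530 ≈ 1663.2*I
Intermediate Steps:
U(K, r) = 4*K² (U(K, r) = (2*K)² = 4*K²)
N(w) = w² (N(w) = w*w = w²)
√(-2773920 - 312*(U(6, -10) - N(-13))) = √(-2773920 - 312*(4*6² - 1*(-13)²)) = √(-2773920 - 312*(4*36 - 1*169)) = √(-2773920 - 312*(144 - 169)) = √(-2773920 - 312*(-25)) = √(-2773920 + 7800) = √(-2766120) = 2*I*√691530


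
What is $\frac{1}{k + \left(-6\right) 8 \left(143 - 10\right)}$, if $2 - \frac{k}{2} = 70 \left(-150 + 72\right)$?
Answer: $\frac{1}{4540} \approx 0.00022026$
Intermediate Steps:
$k = 10924$ ($k = 4 - 2 \cdot 70 \left(-150 + 72\right) = 4 - 2 \cdot 70 \left(-78\right) = 4 - -10920 = 4 + 10920 = 10924$)
$\frac{1}{k + \left(-6\right) 8 \left(143 - 10\right)} = \frac{1}{10924 + \left(-6\right) 8 \left(143 - 10\right)} = \frac{1}{10924 - 6384} = \frac{1}{4540}$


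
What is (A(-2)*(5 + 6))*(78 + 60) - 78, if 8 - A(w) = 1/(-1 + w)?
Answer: 12572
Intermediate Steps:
A(w) = 8 - 1/(-1 + w)
(A(-2)*(5 + 6))*(78 + 60) - 78 = (((-9 + 8*(-2))/(-1 - 2))*(5 + 6))*(78 + 60) - 78 = (((-9 - 16)/(-3))*11)*138 - 78 = (-⅓*(-25)*11)*138 - 78 = ((25/3)*11)*138 - 78 = (275/3)*138 - 78 = 12650 - 78 = 12572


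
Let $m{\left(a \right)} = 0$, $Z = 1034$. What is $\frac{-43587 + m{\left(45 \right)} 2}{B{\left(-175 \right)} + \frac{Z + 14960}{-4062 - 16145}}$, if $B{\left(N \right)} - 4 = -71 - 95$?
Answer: $\frac{2761011}{10312} \approx 267.75$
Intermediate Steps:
$B{\left(N \right)} = -162$ ($B{\left(N \right)} = 4 - 166 = -162$)
$\frac{-43587 + m{\left(45 \right)} 2}{B{\left(-175 \right)} + \frac{Z + 14960}{-4062 - 16145}} = \frac{-43587 + 0 \cdot 2}{-162 + \frac{1034 + 14960}{-4062 - 16145}} = \frac{-43587 + 0}{-162 + \frac{15994}{-20207}} = - \frac{43587}{-162 + 15994 \left(- \frac{1}{20207}\right)} = - \frac{43587}{-162 - \frac{1454}{1837}} = - \frac{43587}{- \frac{299048}{1837}} = \left(-43587\right) \left(- \frac{1837}{299048}\right) = \frac{2761011}{10312}$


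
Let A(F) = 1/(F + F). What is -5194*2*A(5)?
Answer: -5194/5 ≈ -1038.8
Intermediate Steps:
A(F) = 1/(2*F)
-5194*2*A(5) = -5194*2*((½)/5) = -5194*2*((½)*(⅕)) = -5194*2*(⅒) = -5194/5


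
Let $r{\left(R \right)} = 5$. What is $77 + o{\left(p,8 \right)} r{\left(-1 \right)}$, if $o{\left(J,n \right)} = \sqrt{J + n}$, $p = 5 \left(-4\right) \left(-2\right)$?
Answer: $77 + 20 \sqrt{3} \approx 111.64$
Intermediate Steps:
$p = 40$ ($p = \left(-20\right) \left(-2\right) = 40$)
$77 + o{\left(p,8 \right)} r{\left(-1 \right)} = 77 + \sqrt{40 + 8} \cdot 5 = 77 + \sqrt{48} \cdot 5 = 77 + 4 \sqrt{3} \cdot 5 = 77 + 20 \sqrt{3}$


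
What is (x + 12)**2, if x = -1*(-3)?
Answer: 225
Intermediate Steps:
x = 3
(x + 12)**2 = (3 + 12)**2 = 15**2 = 225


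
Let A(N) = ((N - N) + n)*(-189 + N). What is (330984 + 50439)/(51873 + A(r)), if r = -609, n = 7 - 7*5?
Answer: 127141/24739 ≈ 5.1393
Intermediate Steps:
n = -28 (n = 7 - 7*5 = 7 - 35 = -28)
A(N) = 5292 - 28*N (A(N) = ((N - N) - 28)*(-189 + N) = (0 - 28)*(-189 + N) = -28*(-189 + N) = 5292 - 28*N)
(330984 + 50439)/(51873 + A(r)) = (330984 + 50439)/(51873 + (5292 - 28*(-609))) = 381423/(51873 + (5292 + 17052)) = 381423/(51873 + 22344) = 381423/74217 = 381423*(1/74217) = 127141/24739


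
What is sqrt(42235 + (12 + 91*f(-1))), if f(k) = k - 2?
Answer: sqrt(41974) ≈ 204.88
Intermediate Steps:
f(k) = -2 + k
sqrt(42235 + (12 + 91*f(-1))) = sqrt(42235 + (12 + 91*(-2 - 1))) = sqrt(42235 + (12 + 91*(-3))) = sqrt(42235 + (12 - 273)) = sqrt(42235 - 261) = sqrt(41974)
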